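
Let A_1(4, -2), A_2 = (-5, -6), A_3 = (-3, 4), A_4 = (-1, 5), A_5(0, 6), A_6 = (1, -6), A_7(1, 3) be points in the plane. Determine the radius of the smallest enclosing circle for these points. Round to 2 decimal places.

A smallest enclosing disk is always determined by at most three of the input points on its boundary.
The minimum enclosing circle is determined by three boundary points: A_2, A_5, A_6.
Their circumcentre is (-2, -5/24) with r² = 24505/576.
The farthest remaining point A_1 is at distance² 22585/576 ≤ 24505/576.
r = √(24505/576) ≈ 6.52.

6.52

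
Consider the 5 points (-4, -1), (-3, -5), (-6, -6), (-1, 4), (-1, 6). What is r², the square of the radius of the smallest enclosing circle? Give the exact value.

42.25

The farthest pair is (-6, -6)–(-1, 6) with squared distance 169. The circle on this segment as diameter has centre (-3.5, 0) and r² = 169/4 = 42.25.
Check (-4, -1): distance² to centre = 1.25 ≤ 42.25, so it lies inside.
All remaining points lie in this disk, and no smaller disk contains both endpoints, so this is the minimum enclosing circle.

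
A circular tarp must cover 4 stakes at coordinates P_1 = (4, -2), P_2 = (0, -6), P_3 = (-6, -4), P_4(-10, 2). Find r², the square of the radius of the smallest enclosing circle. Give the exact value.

A smallest enclosing disk is always determined by at most three of the input points on its boundary.
The farthest pair is P_1–P_4 with squared distance 212. The circle on this segment as diameter has centre (-3, 0) and r² = 212/4 = 53.
Check P_2: distance² to centre = 45 ≤ 53, so it lies inside.
All remaining points lie in this disk, and no smaller disk contains both endpoints, so this is the minimum enclosing circle.

53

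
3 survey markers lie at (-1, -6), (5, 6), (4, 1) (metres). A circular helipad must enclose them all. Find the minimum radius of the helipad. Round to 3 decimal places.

Call the three points A, B, C in the order given.
Side lengths²: AB² = 180, AC² = 74, BC² = 26.
Since AB² = 180 ≥ 74 + 26 = 100, the angle opposite AB is not acute, so the smallest enclosing circle has AB as diameter.
Centre = midpoint of AB = (2, 0), r² = 180/4 = 45.
r = √45 ≈ 6.708.

6.708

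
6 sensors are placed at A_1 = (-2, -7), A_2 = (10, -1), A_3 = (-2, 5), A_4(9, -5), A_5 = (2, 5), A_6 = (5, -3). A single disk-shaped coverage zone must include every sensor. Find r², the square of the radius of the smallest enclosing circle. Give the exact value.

27625/484

A smallest enclosing disk is always determined by at most three of the input points on its boundary.
The minimum enclosing circle is determined by three boundary points: A_1, A_3, A_4.
Their circumcentre is (57/22, -1) with r² = 27625/484.
The farthest remaining point A_2 is at distance² 26569/484 ≤ 27625/484.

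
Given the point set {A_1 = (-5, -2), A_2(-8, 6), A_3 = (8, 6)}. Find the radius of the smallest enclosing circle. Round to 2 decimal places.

8.15

Side lengths²: A_1A_2² = 73, A_1A_3² = 233, A_2A_3² = 256.
Since A_2A_3² = 256 < 233 + 73 = 306, the triangle is acute, so the smallest enclosing circle is the circumcircle.
Circumcentre = (0, 4.4375), r² = 66.44140625.
r = √(66.44140625) ≈ 8.15.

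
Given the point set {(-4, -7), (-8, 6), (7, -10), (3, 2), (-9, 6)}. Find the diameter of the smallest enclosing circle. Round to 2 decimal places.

The farthest pair is (7, -10)–(-9, 6) with squared distance 512. The circle on this segment as diameter has centre (-1, -2) and r² = 512/4 = 128.
Check (-4, -7): distance² to centre = 34 ≤ 128, so it lies inside.
All remaining points lie in this disk, and no smaller disk contains both endpoints, so this is the minimum enclosing circle.
Diameter = 2r = 2√128 ≈ 22.63.

22.63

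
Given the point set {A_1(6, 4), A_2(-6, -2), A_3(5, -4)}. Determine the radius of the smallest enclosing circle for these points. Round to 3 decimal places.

6.719

Side lengths²: A_1A_2² = 180, A_1A_3² = 65, A_2A_3² = 125.
Since A_1A_2² = 180 < 125 + 65 = 190, the triangle is acute, so the smallest enclosing circle is the circumcircle.
Circumcentre = (1/6, 2/3), r² = 1625/36.
r = √(1625/36) ≈ 6.719.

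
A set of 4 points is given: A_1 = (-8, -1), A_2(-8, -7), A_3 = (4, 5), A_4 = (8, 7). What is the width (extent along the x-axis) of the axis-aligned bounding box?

max x = 8, min x = -8, so width = 16.

16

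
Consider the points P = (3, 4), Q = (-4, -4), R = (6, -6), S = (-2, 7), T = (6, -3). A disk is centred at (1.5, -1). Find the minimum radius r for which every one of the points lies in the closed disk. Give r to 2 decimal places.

The required radius is the distance from (1.5, -1) to the farthest point.
Squared distances: 27.25, 39.25, 45.25, 76.25, 24.25.
Maximum is 76.25, attained at S.
r = √(76.25) ≈ 8.73.

8.73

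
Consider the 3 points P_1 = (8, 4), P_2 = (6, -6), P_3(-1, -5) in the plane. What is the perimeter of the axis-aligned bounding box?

38

Width = max x − min x = 8 − (-1) = 9.
Height = max y − min y = 4 − (-6) = 10.
Perimeter = 2(9 + 10) = 38.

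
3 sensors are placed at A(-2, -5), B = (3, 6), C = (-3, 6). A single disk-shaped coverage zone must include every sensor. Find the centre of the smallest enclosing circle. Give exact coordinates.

(0, 8/11)

Side lengths²: AB² = 146, AC² = 122, BC² = 36.
Since AB² = 146 < 122 + 36 = 158, the triangle is acute, so the smallest enclosing circle is the circumcircle.
Circumcentre = (0, 8/11), r² = 4453/121.
Centre = (0, 8/11).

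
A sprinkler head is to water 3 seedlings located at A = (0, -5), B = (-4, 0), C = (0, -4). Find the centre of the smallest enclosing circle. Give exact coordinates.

(-2, -2.5)

Side lengths²: AB² = 41, AC² = 1, BC² = 32.
Since AB² = 41 ≥ 32 + 1 = 33, the angle opposite AB is not acute, so the smallest enclosing circle has AB as diameter.
Centre = midpoint of AB = (-2, -2.5), r² = 41/4 = 10.25.
Centre = (-2, -2.5).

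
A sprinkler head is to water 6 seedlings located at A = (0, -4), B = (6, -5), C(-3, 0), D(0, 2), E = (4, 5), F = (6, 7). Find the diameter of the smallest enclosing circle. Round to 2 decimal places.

13.04

The minimum enclosing circle is determined by three boundary points: B, C, F.
Their circumcentre is (31/9, 1) with r² = 3445/81.
The farthest remaining point A is at distance² 2986/81 ≤ 3445/81.
Diameter = 2r = 2√(3445/81) ≈ 13.04.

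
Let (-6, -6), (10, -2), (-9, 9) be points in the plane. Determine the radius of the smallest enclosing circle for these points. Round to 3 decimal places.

Call the three points A, B, C in the order given.
Side lengths²: AB² = 272, AC² = 234, BC² = 482.
Since BC² = 482 < 272 + 234 = 506, the triangle is acute, so the smallest enclosing circle is the circumcircle.
Circumcentre = (5/21, 64/21), r² = 53261/441.
r = √(53261/441) ≈ 10.990.

10.990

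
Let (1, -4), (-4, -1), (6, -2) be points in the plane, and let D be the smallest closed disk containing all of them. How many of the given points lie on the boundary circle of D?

Call the three points A, B, C in the order given.
Side lengths²: AB² = 34, AC² = 29, BC² = 101.
Since BC² = 101 ≥ 34 + 29 = 63, the angle opposite BC is not acute, so the smallest enclosing circle has BC as diameter.
Centre = midpoint of BC = (1, -1.5), r² = 101/4 = 25.25.
The points at distance exactly r from the centre are (-4, -1), (6, -2) — 2 points.

2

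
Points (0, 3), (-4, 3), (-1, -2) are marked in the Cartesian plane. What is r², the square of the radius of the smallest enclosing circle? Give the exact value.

Call the three points A, B, C in the order given.
Side lengths²: AB² = 16, AC² = 26, BC² = 34.
Since BC² = 34 < 26 + 16 = 42, the triangle is acute, so the smallest enclosing circle is the circumcircle.
Circumcentre = (-2, 0.8), r² = 8.84.

8.84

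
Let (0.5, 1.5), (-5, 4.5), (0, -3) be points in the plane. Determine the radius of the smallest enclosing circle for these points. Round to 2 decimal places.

4.51

Call the three points A, B, C in the order given.
Side lengths²: AB² = 39.25, AC² = 20.5, BC² = 81.25.
Since BC² = 81.25 ≥ 39.25 + 20.5 = 59.75, the angle opposite BC is not acute, so the smallest enclosing circle has BC as diameter.
Centre = midpoint of BC = (-2.5, 0.75), r² = 81.25/4 = 20.3125.
r = √(20.3125) ≈ 4.51.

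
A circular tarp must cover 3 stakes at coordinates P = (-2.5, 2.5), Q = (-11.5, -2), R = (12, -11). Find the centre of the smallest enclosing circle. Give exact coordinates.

Side lengths²: PQ² = 101.25, PR² = 392.5, QR² = 633.25.
Since QR² = 633.25 ≥ 392.5 + 101.25 = 493.75, the angle opposite QR is not acute, so the smallest enclosing circle has QR as diameter.
Centre = midpoint of QR = (0.25, -6.5), r² = 633.25/4 = 158.3125.
Centre = (0.25, -6.5).

(0.25, -6.5)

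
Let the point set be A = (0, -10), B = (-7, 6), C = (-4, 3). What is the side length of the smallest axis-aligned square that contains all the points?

16

The bounding box has width 7 and height 16.
An axis-aligned square enclosing the set must have side ≥ max(width, height).
So the minimum side is max(7, 16) = 16.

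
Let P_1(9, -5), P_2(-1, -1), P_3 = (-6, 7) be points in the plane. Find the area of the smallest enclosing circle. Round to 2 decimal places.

Side lengths²: P_1P_2² = 116, P_1P_3² = 369, P_2P_3² = 89.
Since P_1P_3² = 369 ≥ 116 + 89 = 205, the angle opposite P_1P_3 is not acute, so the smallest enclosing circle has P_1P_3 as diameter.
Centre = midpoint of P_1P_3 = (1.5, 1), r² = 369/4 = 92.25.
Area = π·r² = π·92.25 ≈ 289.81.

289.81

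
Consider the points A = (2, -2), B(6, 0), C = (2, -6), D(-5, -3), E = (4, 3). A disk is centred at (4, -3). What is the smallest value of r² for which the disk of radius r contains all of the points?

81

The required radius is the distance from (4, -3) to the farthest point.
Squared distances: 5, 13, 13, 81, 36.
Maximum is 81, attained at D.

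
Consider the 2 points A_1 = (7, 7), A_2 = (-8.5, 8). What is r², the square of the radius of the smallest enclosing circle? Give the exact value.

60.3125

The smallest circle enclosing two points has them as diameter endpoints.
Centre = midpoint = (-0.75, 7.5); r² = |A_1A_2|²/4 = 241.25/4 = 60.3125.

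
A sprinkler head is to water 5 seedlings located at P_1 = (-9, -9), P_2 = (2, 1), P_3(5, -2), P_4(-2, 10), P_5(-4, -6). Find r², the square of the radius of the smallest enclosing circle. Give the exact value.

By Welzl's lemma the MEC is supported by two points (diametrically opposite) or three points (on a circumcircle).
The minimum enclosing circle is determined by three boundary points: P_1, P_3, P_4.
Their circumcentre is (-303/62, 17/62) with r² = 197825/1922.
The farthest remaining point P_2 is at distance² 92177/1922 ≤ 197825/1922.

197825/1922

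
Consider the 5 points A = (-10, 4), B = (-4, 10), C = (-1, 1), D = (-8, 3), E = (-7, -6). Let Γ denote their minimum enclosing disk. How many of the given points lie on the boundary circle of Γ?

The minimum enclosing circle of a finite set is fixed by two of the points (as a diameter) or three (as a circumcircle).
The farthest pair is B–E with squared distance 265. The circle on this segment as diameter has centre (-5.5, 2) and r² = 265/4 = 66.25.
Check A: distance² to centre = 24.25 ≤ 66.25, so it lies inside.
All remaining points lie in this disk, and no smaller disk contains both endpoints, so this is the minimum enclosing circle.
The points at distance exactly r from the centre are B, E — 2 points.

2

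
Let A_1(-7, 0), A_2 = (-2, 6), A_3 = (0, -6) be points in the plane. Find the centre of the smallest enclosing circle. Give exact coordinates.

Side lengths²: A_1A_2² = 61, A_1A_3² = 85, A_2A_3² = 148.
Since A_2A_3² = 148 ≥ 85 + 61 = 146, the angle opposite A_2A_3 is not acute, so the smallest enclosing circle has A_2A_3 as diameter.
Centre = midpoint of A_2A_3 = (-1, 0), r² = 148/4 = 37.
Centre = (-1, 0).

(-1, 0)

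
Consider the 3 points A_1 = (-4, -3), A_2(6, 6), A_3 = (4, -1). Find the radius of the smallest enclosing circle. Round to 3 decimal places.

Side lengths²: A_1A_2² = 181, A_1A_3² = 68, A_2A_3² = 53.
Since A_1A_2² = 181 ≥ 68 + 53 = 121, the angle opposite A_1A_2 is not acute, so the smallest enclosing circle has A_1A_2 as diameter.
Centre = midpoint of A_1A_2 = (1, 1.5), r² = 181/4 = 45.25.
r = √(45.25) ≈ 6.727.

6.727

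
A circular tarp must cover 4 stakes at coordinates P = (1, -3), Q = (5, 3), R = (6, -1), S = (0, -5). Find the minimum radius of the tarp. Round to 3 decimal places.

4.717

By Welzl's lemma the MEC is supported by two points (diametrically opposite) or three points (on a circumcircle).
The farthest pair is Q–S with squared distance 89. The circle on this segment as diameter has centre (2.5, -1) and r² = 89/4 = 22.25.
Check P: distance² to centre = 6.25 ≤ 22.25, so it lies inside.
All remaining points lie in this disk, and no smaller disk contains both endpoints, so this is the minimum enclosing circle.
r = √(22.25) ≈ 4.717.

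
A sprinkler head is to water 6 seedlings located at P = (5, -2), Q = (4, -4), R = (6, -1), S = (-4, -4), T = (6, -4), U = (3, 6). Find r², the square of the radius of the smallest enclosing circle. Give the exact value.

A smallest enclosing disk is always determined by at most three of the input points on its boundary.
The minimum enclosing circle is determined by three boundary points: S, T, U.
Their circumcentre is (1, -0.05) with r² = 40.6025.
The farthest remaining point R is at distance² 25.9025 ≤ 40.6025.

40.6025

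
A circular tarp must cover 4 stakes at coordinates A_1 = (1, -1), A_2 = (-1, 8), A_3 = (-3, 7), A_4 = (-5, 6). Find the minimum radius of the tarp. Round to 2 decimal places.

4.75

By Welzl's lemma the MEC is supported by two points (diametrically opposite) or three points (on a circumcircle).
The minimum enclosing circle is determined by three boundary points: A_1, A_2, A_4.
Their circumcentre is (-1.125, 3.25) with r² = 22.578125.
The farthest remaining point A_3 is at distance² 17.578125 ≤ 22.578125.
r = √(22.578125) ≈ 4.75.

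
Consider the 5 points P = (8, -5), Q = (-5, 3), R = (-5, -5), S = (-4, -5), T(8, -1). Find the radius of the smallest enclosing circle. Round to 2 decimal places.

7.63

By Welzl's lemma the MEC is supported by two points (diametrically opposite) or three points (on a circumcircle).
The farthest pair is P–Q with squared distance 233. The circle on this segment as diameter has centre (1.5, -1) and r² = 233/4 = 58.25.
Check R: distance² to centre = 58.25 ≤ 58.25, so it lies inside.
All remaining points lie in this disk, and no smaller disk contains both endpoints, so this is the minimum enclosing circle.
r = √(58.25) ≈ 7.63.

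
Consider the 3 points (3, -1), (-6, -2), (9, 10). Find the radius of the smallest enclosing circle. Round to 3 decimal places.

Call the three points A, B, C in the order given.
Side lengths²: AB² = 82, AC² = 157, BC² = 369.
Since BC² = 369 ≥ 157 + 82 = 239, the angle opposite BC is not acute, so the smallest enclosing circle has BC as diameter.
Centre = midpoint of BC = (1.5, 4), r² = 369/4 = 92.25.
r = √(92.25) ≈ 9.605.

9.605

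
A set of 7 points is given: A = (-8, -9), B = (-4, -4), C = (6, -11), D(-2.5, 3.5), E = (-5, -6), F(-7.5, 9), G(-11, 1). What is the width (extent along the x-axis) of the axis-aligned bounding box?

max x = 6, min x = -11, so width = 17.

17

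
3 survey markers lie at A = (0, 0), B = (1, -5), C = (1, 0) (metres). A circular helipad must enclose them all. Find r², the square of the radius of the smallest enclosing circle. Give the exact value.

Side lengths²: AB² = 26, AC² = 1, BC² = 25.
Since AB² = 26 ≥ 25 + 1 = 26, the angle opposite AB is not acute, so the smallest enclosing circle has AB as diameter.
Centre = midpoint of AB = (0.5, -2.5), r² = 26/4 = 6.5.

6.5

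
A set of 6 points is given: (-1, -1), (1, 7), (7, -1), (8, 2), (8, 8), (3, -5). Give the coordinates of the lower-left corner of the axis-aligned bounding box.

x-range [-1, 8], y-range [-5, 8].
The lower-left corner is (-1, -5).

(-1, -5)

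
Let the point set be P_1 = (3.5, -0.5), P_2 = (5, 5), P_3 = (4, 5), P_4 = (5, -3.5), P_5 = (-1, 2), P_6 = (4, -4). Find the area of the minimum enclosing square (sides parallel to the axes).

The bounding box has width 6 and height 9.
An axis-aligned square enclosing the set must have side ≥ max(width, height).
So the minimum side is max(6, 9) = 9.
Area = 9² = 81.

81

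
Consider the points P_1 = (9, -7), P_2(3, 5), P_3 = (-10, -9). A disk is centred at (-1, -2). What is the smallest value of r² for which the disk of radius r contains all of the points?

The required radius is the distance from (-1, -2) to the farthest point.
Squared distances: 125, 65, 130.
Maximum is 130, attained at P_3.

130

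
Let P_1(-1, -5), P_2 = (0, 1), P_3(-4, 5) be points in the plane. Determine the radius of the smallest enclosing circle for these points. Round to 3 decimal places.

Side lengths²: P_1P_2² = 37, P_1P_3² = 109, P_2P_3² = 32.
Since P_1P_3² = 109 ≥ 37 + 32 = 69, the angle opposite P_1P_3 is not acute, so the smallest enclosing circle has P_1P_3 as diameter.
Centre = midpoint of P_1P_3 = (-2.5, 0), r² = 109/4 = 27.25.
r = √(27.25) ≈ 5.220.

5.220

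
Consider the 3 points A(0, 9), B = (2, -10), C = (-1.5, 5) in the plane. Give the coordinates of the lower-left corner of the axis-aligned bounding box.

x-range [-1.5, 2], y-range [-10, 9].
The lower-left corner is (-1.5, -10).

(-1.5, -10)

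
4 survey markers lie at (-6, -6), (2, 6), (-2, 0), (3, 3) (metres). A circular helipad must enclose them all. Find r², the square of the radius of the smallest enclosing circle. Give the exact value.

52

The farthest pair is (-6, -6)–(2, 6) with squared distance 208. The circle on this segment as diameter has centre (-2, 0) and r² = 208/4 = 52.
Check (-2, 0): distance² to centre = 0 ≤ 52, so it lies inside.
All remaining points lie in this disk, and no smaller disk contains both endpoints, so this is the minimum enclosing circle.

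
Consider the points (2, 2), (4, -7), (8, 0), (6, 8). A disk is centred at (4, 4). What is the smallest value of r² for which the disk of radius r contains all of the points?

121

The required radius is the distance from (4, 4) to the farthest point.
Squared distances: 8, 121, 32, 20.
Maximum is 121, attained at (4, -7).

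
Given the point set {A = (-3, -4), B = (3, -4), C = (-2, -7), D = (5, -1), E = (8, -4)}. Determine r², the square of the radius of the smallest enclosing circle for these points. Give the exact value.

30.25

The minimum enclosing circle of a finite set is fixed by two of the points (as a diameter) or three (as a circumcircle).
The farthest pair is A–E with squared distance 121. The circle on this segment as diameter has centre (2.5, -4) and r² = 121/4 = 30.25.
Check B: distance² to centre = 0.25 ≤ 30.25, so it lies inside.
All remaining points lie in this disk, and no smaller disk contains both endpoints, so this is the minimum enclosing circle.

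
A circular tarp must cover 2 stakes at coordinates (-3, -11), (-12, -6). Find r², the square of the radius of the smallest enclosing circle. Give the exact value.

26.5

The smallest circle enclosing two points has them as diameter endpoints.
Centre = midpoint = (-7.5, -8.5); r² = |(-3, -11)−(-12, -6)|²/4 = 106/4 = 26.5.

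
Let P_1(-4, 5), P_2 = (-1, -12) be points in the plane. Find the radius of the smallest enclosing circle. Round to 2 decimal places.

8.63

The smallest circle enclosing two points has them as diameter endpoints.
Centre = midpoint = (-2.5, -3.5); r² = |P_1P_2|²/4 = 298/4 = 74.5.
r = √(74.5) ≈ 8.63.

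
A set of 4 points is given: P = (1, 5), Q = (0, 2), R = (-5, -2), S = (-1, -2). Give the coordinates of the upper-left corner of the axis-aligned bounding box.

(-5, 5)

x-range [-5, 1], y-range [-2, 5].
The upper-left corner is (-5, 5).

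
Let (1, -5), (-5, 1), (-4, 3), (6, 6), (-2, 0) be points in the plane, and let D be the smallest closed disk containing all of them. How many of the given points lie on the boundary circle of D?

3

The minimum enclosing circle of a finite set is fixed by two of the points (as a diameter) or three (as a circumcircle).
The minimum enclosing circle is determined by three boundary points: (1, -5), (-5, 1), (6, 6).
Their circumcentre is (1.4375, 1.4375) with r² = 41.6328125.
The farthest remaining point (-4, 3) is at distance² 32.0078125 ≤ 41.6328125.
The points at distance exactly r from the centre are (1, -5), (-5, 1), (6, 6) — 3 points.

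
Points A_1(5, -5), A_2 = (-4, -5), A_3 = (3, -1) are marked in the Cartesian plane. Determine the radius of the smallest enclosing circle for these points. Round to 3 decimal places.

Side lengths²: A_1A_2² = 81, A_1A_3² = 20, A_2A_3² = 65.
Since A_1A_2² = 81 < 65 + 20 = 85, the triangle is acute, so the smallest enclosing circle is the circumcircle.
Circumcentre = (0.5, -4.75), r² = 20.3125.
r = √(20.3125) ≈ 4.507.

4.507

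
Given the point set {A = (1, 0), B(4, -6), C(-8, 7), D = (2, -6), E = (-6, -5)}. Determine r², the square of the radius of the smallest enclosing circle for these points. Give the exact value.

The minimum enclosing circle of a finite set is fixed by two of the points (as a diameter) or three (as a circumcircle).
The farthest pair is B–C with squared distance 313. The circle on this segment as diameter has centre (-2, 0.5) and r² = 313/4 = 78.25.
Check A: distance² to centre = 9.25 ≤ 78.25, so it lies inside.
All remaining points lie in this disk, and no smaller disk contains both endpoints, so this is the minimum enclosing circle.

78.25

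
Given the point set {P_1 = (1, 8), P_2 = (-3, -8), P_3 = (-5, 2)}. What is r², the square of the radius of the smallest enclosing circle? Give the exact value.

68

Side lengths²: P_1P_2² = 272, P_1P_3² = 72, P_2P_3² = 104.
Since P_1P_2² = 272 ≥ 104 + 72 = 176, the angle opposite P_1P_2 is not acute, so the smallest enclosing circle has P_1P_2 as diameter.
Centre = midpoint of P_1P_2 = (-1, 0), r² = 272/4 = 68.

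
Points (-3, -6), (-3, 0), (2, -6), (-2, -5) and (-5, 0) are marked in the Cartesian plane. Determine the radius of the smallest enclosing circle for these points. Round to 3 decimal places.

The farthest pair is (2, -6)–(-5, 0) with squared distance 85. The circle on this segment as diameter has centre (-1.5, -3) and r² = 85/4 = 21.25.
Check (-3, -6): distance² to centre = 11.25 ≤ 21.25, so it lies inside.
All remaining points lie in this disk, and no smaller disk contains both endpoints, so this is the minimum enclosing circle.
r = √(21.25) ≈ 4.610.

4.610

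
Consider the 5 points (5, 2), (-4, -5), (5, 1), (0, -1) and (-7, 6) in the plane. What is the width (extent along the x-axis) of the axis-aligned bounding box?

12

max x = 5, min x = -7, so width = 12.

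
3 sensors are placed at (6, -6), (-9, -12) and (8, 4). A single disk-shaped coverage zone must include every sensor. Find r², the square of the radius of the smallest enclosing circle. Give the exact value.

Call the three points A, B, C in the order given.
Side lengths²: AB² = 261, AC² = 104, BC² = 545.
Since BC² = 545 ≥ 261 + 104 = 365, the angle opposite BC is not acute, so the smallest enclosing circle has BC as diameter.
Centre = midpoint of BC = (-0.5, -4), r² = 545/4 = 136.25.

136.25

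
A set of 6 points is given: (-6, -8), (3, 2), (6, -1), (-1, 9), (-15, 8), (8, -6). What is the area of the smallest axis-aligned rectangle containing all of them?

391

x ranges over [-15, 8], width 23.
y ranges over [-8, 9], height 17.
Area = 23 × 17 = 391.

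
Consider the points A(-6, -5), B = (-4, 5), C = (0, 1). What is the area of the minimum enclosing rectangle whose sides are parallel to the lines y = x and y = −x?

48

In coordinates u = x + y, v = x − y the rectangle is axis-aligned; the map (x,y)→(u,v) scales areas by 2.
u-values: -11, 1, 1; range = 1 − (-11) = 12.
v-values: -1, -9, -1; range = -1 − (-9) = 8.
Area = (12 × 8) / 2 = 48.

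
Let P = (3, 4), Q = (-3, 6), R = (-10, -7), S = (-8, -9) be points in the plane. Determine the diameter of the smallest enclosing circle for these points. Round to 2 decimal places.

The minimum enclosing circle of a finite set is fixed by two of the points (as a diameter) or three (as a circumcircle).
The minimum enclosing circle is determined by three boundary points: P, R, S.
Their circumcentre is (-73/24, -49/24) with r² = 21025/288.
The farthest remaining point Q is at distance² 18625/288 ≤ 21025/288.
Diameter = 2r = 2√(21025/288) ≈ 17.09.

17.09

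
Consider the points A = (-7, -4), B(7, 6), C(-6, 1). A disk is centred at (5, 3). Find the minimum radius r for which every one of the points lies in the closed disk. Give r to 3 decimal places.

13.892

The required radius is the distance from (5, 3) to the farthest point.
Squared distances: 193, 13, 125.
Maximum is 193, attained at A.
r = √193 ≈ 13.892.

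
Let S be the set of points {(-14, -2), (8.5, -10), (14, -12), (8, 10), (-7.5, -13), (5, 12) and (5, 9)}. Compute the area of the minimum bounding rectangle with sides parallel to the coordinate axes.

700

x ranges over [-14, 14], width 28.
y ranges over [-13, 12], height 25.
Area = 28 × 25 = 700.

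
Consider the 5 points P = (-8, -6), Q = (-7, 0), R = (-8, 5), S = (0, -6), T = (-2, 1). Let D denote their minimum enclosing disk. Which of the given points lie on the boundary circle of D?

P, R, S

The minimum enclosing circle of a finite set is fixed by two of the points (as a diameter) or three (as a circumcircle).
The farthest pair is R–S with squared distance 185. The circle on this segment as diameter has centre (-4, -0.5) and r² = 185/4 = 46.25.
Check P: distance² to centre = 46.25 ≤ 46.25, so it lies inside.
All remaining points lie in this disk, and no smaller disk contains both endpoints, so this is the minimum enclosing circle.
The points at distance exactly r from the centre are P, R, S — 3 points.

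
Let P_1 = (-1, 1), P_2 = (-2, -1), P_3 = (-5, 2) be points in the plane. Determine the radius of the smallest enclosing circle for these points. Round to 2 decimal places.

Side lengths²: P_1P_2² = 5, P_1P_3² = 17, P_2P_3² = 18.
Since P_2P_3² = 18 < 17 + 5 = 22, the triangle is acute, so the smallest enclosing circle is the circumcircle.
Circumcentre = (-19/6, 5/6), r² = 85/18.
r = √(85/18) ≈ 2.17.

2.17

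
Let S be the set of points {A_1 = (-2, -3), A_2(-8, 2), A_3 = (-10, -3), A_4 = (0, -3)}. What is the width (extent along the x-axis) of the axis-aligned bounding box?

10

max x = 0, min x = -10, so width = 10.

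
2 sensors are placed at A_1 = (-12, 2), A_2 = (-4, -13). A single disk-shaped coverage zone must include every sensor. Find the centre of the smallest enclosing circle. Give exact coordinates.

(-8, -5.5)

The smallest circle enclosing two points has them as diameter endpoints.
Centre = midpoint = (-8, -5.5); r² = |A_1A_2|²/4 = 289/4 = 72.25.
Centre = (-8, -5.5).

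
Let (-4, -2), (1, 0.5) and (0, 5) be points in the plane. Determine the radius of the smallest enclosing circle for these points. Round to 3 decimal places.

4.031

Call the three points A, B, C in the order given.
Side lengths²: AB² = 31.25, AC² = 65, BC² = 21.25.
Since AC² = 65 ≥ 31.25 + 21.25 = 52.5, the angle opposite AC is not acute, so the smallest enclosing circle has AC as diameter.
Centre = midpoint of AC = (-2, 1.5), r² = 65/4 = 16.25.
r = √(16.25) ≈ 4.031.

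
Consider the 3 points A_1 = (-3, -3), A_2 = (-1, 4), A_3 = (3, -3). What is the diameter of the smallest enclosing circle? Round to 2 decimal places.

8.38

Side lengths²: A_1A_2² = 53, A_1A_3² = 36, A_2A_3² = 65.
Since A_2A_3² = 65 < 53 + 36 = 89, the triangle is acute, so the smallest enclosing circle is the circumcircle.
Circumcentre = (0, -1/14), r² = 3445/196.
Diameter = 2r = 2√(3445/196) ≈ 8.38.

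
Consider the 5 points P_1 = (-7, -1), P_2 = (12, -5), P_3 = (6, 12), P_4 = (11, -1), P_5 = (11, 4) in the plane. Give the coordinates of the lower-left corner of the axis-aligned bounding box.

x-range [-7, 12], y-range [-5, 12].
The lower-left corner is (-7, -5).

(-7, -5)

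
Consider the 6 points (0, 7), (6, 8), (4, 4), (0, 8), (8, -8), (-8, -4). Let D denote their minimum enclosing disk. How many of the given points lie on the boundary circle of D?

A smallest enclosing disk is always determined by at most three of the input points on its boundary.
The minimum enclosing circle is determined by three boundary points: (6, 8), (8, -8), (-8, -4).
Their circumcentre is (41/31, -22/31) with r² = 93925/961.
The farthest remaining point (0, 8) is at distance² 74581/961 ≤ 93925/961.
The points at distance exactly r from the centre are (6, 8), (8, -8), (-8, -4) — 3 points.

3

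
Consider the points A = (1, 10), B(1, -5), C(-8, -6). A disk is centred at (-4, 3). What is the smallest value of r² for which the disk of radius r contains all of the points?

97

The required radius is the distance from (-4, 3) to the farthest point.
Squared distances: 74, 89, 97.
Maximum is 97, attained at C.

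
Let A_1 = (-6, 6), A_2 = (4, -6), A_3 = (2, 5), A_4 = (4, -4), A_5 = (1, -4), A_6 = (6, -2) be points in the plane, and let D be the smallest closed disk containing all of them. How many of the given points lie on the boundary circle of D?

By Welzl's lemma the MEC is supported by two points (diametrically opposite) or three points (on a circumcircle).
The farthest pair is A_1–A_2 with squared distance 244. The circle on this segment as diameter has centre (-1, 0) and r² = 244/4 = 61.
Check A_3: distance² to centre = 34 ≤ 61, so it lies inside.
All remaining points lie in this disk, and no smaller disk contains both endpoints, so this is the minimum enclosing circle.
The points at distance exactly r from the centre are A_1, A_2 — 2 points.

2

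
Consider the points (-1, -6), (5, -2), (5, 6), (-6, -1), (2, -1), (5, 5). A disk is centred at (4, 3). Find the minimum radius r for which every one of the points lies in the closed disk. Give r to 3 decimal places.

The required radius is the distance from (4, 3) to the farthest point.
Squared distances: 106, 26, 10, 116, 20, 5.
Maximum is 116, attained at (-6, -1).
r = √116 ≈ 10.770.

10.770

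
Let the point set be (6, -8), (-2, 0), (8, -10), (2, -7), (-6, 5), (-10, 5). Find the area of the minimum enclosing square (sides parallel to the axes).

The bounding box has width 18 and height 15.
An axis-aligned square enclosing the set must have side ≥ max(width, height).
So the minimum side is max(18, 15) = 18.
Area = 18² = 324.

324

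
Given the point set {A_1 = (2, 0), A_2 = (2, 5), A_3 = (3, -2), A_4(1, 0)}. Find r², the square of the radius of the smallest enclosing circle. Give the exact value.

The minimum enclosing circle of a finite set is fixed by two of the points (as a diameter) or three (as a circumcircle).
The farthest pair is A_2–A_3 with squared distance 50. The circle on this segment as diameter has centre (2.5, 1.5) and r² = 50/4 = 12.5.
Check A_1: distance² to centre = 2.5 ≤ 12.5, so it lies inside.
All remaining points lie in this disk, and no smaller disk contains both endpoints, so this is the minimum enclosing circle.

12.5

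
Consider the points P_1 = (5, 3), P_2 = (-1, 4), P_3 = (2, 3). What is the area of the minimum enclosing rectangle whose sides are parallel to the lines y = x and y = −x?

In coordinates u = x + y, v = x − y the rectangle is axis-aligned; the map (x,y)→(u,v) scales areas by 2.
u-values: 8, 3, 5; range = 8 − 3 = 5.
v-values: 2, -5, -1; range = 2 − (-5) = 7.
Area = (5 × 7) / 2 = 17.5.

17.5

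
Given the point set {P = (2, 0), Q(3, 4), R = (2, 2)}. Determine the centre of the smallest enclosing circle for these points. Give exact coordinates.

Side lengths²: PQ² = 17, PR² = 4, QR² = 5.
Since PQ² = 17 ≥ 5 + 4 = 9, the angle opposite PQ is not acute, so the smallest enclosing circle has PQ as diameter.
Centre = midpoint of PQ = (2.5, 2), r² = 17/4 = 4.25.
Centre = (2.5, 2).

(2.5, 2)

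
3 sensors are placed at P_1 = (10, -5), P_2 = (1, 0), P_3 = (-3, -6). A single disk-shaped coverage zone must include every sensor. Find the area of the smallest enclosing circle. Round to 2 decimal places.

133.52

Side lengths²: P_1P_2² = 106, P_1P_3² = 170, P_2P_3² = 52.
Since P_1P_3² = 170 ≥ 106 + 52 = 158, the angle opposite P_1P_3 is not acute, so the smallest enclosing circle has P_1P_3 as diameter.
Centre = midpoint of P_1P_3 = (3.5, -5.5), r² = 170/4 = 42.5.
Area = π·r² = π·42.5 ≈ 133.52.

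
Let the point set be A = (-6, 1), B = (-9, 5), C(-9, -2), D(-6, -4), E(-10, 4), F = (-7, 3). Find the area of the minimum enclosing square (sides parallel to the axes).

81

The bounding box has width 4 and height 9.
An axis-aligned square enclosing the set must have side ≥ max(width, height).
So the minimum side is max(4, 9) = 9.
Area = 9² = 81.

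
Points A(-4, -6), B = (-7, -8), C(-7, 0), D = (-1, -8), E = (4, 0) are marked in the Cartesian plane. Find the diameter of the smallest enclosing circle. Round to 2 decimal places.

By Welzl's lemma the MEC is supported by two points (diametrically opposite) or three points (on a circumcircle).
The farthest pair is B–E with squared distance 185. The circle on this segment as diameter has centre (-1.5, -4) and r² = 185/4 = 46.25.
Check A: distance² to centre = 10.25 ≤ 46.25, so it lies inside.
All remaining points lie in this disk, and no smaller disk contains both endpoints, so this is the minimum enclosing circle.
Diameter = 2r = 2√(46.25) ≈ 13.60.

13.60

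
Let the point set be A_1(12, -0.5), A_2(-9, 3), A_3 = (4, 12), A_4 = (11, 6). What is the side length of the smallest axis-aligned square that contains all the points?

21

The bounding box has width 21 and height 12.5.
An axis-aligned square enclosing the set must have side ≥ max(width, height).
So the minimum side is max(21, 12.5) = 21.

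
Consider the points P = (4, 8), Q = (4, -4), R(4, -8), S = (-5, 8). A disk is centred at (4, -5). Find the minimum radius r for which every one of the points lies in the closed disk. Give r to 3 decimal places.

The required radius is the distance from (4, -5) to the farthest point.
Squared distances: 169, 1, 9, 250.
Maximum is 250, attained at S.
r = √250 ≈ 15.811.

15.811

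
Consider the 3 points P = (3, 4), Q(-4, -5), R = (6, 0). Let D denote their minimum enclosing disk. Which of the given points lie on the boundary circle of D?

P, Q, R

Side lengths²: PQ² = 130, PR² = 25, QR² = 125.
Since PQ² = 130 < 125 + 25 = 150, the triangle is acute, so the smallest enclosing circle is the circumcircle.
Circumcentre = (7/22, -25/22), r² = 8125/242.
The points at distance exactly r from the centre are P, Q, R — 3 points.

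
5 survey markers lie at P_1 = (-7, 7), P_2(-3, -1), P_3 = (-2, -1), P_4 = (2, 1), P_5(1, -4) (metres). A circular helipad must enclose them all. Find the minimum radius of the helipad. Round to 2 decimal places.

6.80

The farthest pair is P_1–P_5 with squared distance 185. The circle on this segment as diameter has centre (-3, 1.5) and r² = 185/4 = 46.25.
Check P_2: distance² to centre = 6.25 ≤ 46.25, so it lies inside.
All remaining points lie in this disk, and no smaller disk contains both endpoints, so this is the minimum enclosing circle.
r = √(46.25) ≈ 6.80.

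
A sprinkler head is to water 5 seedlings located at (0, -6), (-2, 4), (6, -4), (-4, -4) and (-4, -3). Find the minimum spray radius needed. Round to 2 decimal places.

5.83

By Welzl's lemma the MEC is supported by two points (diametrically opposite) or three points (on a circumcircle).
The minimum enclosing circle is determined by three boundary points: (-2, 4), (6, -4), (-4, -4).
Their circumcentre is (1, -1) with r² = 34.
The farthest remaining point (-4, -3) is at distance² 29 ≤ 34.
r = √34 ≈ 5.83.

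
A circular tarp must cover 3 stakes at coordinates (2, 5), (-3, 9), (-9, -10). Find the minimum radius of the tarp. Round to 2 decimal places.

9.96

Call the three points A, B, C in the order given.
Side lengths²: AB² = 41, AC² = 346, BC² = 397.
Since BC² = 397 ≥ 346 + 41 = 387, the angle opposite BC is not acute, so the smallest enclosing circle has BC as diameter.
Centre = midpoint of BC = (-6, -0.5), r² = 397/4 = 99.25.
r = √(99.25) ≈ 9.96.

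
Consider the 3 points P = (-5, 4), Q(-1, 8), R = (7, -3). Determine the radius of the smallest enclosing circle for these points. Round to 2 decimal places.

7.03

Side lengths²: PQ² = 32, PR² = 193, QR² = 185.
Since PR² = 193 < 185 + 32 = 217, the triangle is acute, so the smallest enclosing circle is the circumcircle.
Circumcentre = (59/38, 55/38), r² = 35705/722.
r = √(35705/722) ≈ 7.03.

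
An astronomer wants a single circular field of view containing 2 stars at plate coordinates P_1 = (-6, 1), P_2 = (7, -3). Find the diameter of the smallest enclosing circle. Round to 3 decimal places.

13.601

The smallest circle enclosing two points has them as diameter endpoints.
Centre = midpoint = (0.5, -1); r² = |P_1P_2|²/4 = 185/4 = 46.25.
Diameter = 2r = 2√(46.25) ≈ 13.601.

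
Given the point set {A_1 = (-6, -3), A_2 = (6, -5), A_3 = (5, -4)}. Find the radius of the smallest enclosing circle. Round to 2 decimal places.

Side lengths²: A_1A_2² = 148, A_1A_3² = 122, A_2A_3² = 2.
Since A_1A_2² = 148 ≥ 122 + 2 = 124, the angle opposite A_1A_2 is not acute, so the smallest enclosing circle has A_1A_2 as diameter.
Centre = midpoint of A_1A_2 = (0, -4), r² = 148/4 = 37.
r = √37 ≈ 6.08.

6.08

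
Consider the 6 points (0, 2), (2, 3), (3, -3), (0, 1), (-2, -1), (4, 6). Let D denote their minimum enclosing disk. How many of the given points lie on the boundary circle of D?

3

By Welzl's lemma the MEC is supported by two points (diametrically opposite) or three points (on a circumcircle).
The minimum enclosing circle is determined by three boundary points: (3, -3), (-2, -1), (4, 6).
Their circumcentre is (185/94, 157/94) with r² = 101065/4418.
The farthest remaining point (0, 1) is at distance² 19097/4418 ≤ 101065/4418.
The points at distance exactly r from the centre are (3, -3), (-2, -1), (4, 6) — 3 points.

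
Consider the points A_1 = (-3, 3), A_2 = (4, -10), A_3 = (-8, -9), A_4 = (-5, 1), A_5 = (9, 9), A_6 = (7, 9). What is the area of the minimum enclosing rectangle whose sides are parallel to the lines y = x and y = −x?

350

In coordinates u = x + y, v = x − y the rectangle is axis-aligned; the map (x,y)→(u,v) scales areas by 2.
u-values: 0, -6, -17, -4, 18, 16; range = 18 − (-17) = 35.
v-values: -6, 14, 1, -6, 0, -2; range = 14 − (-6) = 20.
Area = (35 × 20) / 2 = 350.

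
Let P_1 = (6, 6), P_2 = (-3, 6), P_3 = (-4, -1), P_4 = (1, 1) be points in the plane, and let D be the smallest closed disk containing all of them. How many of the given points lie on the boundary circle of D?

The minimum enclosing circle of a finite set is fixed by two of the points (as a diameter) or three (as a circumcircle).
The farthest pair is P_1–P_3 with squared distance 149. The circle on this segment as diameter has centre (1, 2.5) and r² = 149/4 = 37.25.
Check P_2: distance² to centre = 28.25 ≤ 37.25, so it lies inside.
All remaining points lie in this disk, and no smaller disk contains both endpoints, so this is the minimum enclosing circle.
The points at distance exactly r from the centre are P_1, P_3 — 2 points.

2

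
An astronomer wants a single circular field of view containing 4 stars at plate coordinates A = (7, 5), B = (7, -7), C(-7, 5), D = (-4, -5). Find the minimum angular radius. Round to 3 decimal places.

By Welzl's lemma the MEC is supported by two points (diametrically opposite) or three points (on a circumcircle).
The farthest pair is B–C with squared distance 340. The circle on this segment as diameter has centre (0, -1) and r² = 340/4 = 85.
Check A: distance² to centre = 85 ≤ 85, so it lies inside.
All remaining points lie in this disk, and no smaller disk contains both endpoints, so this is the minimum enclosing circle.
r = √85 ≈ 9.220.

9.220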